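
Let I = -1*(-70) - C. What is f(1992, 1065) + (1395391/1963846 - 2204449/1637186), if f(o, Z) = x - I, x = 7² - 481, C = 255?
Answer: -199048608637015/803795294339 ≈ -247.64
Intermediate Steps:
I = -185 (I = -1*(-70) - 1*255 = 70 - 255 = -185)
x = -432 (x = 49 - 481 = -432)
f(o, Z) = -247 (f(o, Z) = -432 - 1*(-185) = -432 + 185 = -247)
f(1992, 1065) + (1395391/1963846 - 2204449/1637186) = -247 + (1395391/1963846 - 2204449/1637186) = -247 - 511170935282/803795294339 = -199048608637015/803795294339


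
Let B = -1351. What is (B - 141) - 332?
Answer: -1824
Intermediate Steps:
(B - 141) - 332 = (-1351 - 141) - 332 = -1492 - 332 = -1824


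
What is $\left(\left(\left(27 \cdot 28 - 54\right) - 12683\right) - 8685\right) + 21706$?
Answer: $1040$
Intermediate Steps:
$\left(\left(\left(27 \cdot 28 - 54\right) - 12683\right) - 8685\right) + 21706 = \left(\left(\left(756 - 54\right) - 12683\right) - 8685\right) + 21706 = \left(\left(702 - 12683\right) - 8685\right) + 21706 = \left(-11981 - 8685\right) + 21706 = -20666 + 21706 = 1040$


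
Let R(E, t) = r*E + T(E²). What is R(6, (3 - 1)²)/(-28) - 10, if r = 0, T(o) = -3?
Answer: -277/28 ≈ -9.8929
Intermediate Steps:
R(E, t) = -3 (R(E, t) = 0*E - 3 = 0 - 3 = -3)
R(6, (3 - 1)²)/(-28) - 10 = -3/(-28) - 10 = -1/28*(-3) - 10 = 3/28 - 10 = -277/28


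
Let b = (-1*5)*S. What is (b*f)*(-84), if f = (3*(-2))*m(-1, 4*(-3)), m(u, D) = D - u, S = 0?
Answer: 0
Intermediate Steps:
b = 0 (b = -1*5*0 = -5*0 = 0)
f = 66 (f = (3*(-2))*(4*(-3) - 1*(-1)) = -6*(-12 + 1) = -6*(-11) = 66)
(b*f)*(-84) = (0*66)*(-84) = 0*(-84) = 0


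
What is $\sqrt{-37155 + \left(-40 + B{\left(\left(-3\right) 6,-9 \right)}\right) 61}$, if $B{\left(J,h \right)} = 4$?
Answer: $i \sqrt{39351} \approx 198.37 i$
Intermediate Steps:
$\sqrt{-37155 + \left(-40 + B{\left(\left(-3\right) 6,-9 \right)}\right) 61} = \sqrt{-37155 + \left(-40 + 4\right) 61} = \sqrt{-37155 - 2196} = \sqrt{-39351} = i \sqrt{39351}$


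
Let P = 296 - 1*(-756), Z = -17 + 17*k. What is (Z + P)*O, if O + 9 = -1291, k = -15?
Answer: -1014000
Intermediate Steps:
O = -1300 (O = -9 - 1291 = -1300)
Z = -272 (Z = -17 + 17*(-15) = -17 - 255 = -272)
P = 1052 (P = 296 + 756 = 1052)
(Z + P)*O = (-272 + 1052)*(-1300) = 780*(-1300) = -1014000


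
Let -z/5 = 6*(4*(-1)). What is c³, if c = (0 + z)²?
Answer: 2985984000000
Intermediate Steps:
z = 120 (z = -30*4*(-1) = -30*(-4) = -5*(-24) = 120)
c = 14400 (c = (0 + 120)² = 120² = 14400)
c³ = 14400³ = 2985984000000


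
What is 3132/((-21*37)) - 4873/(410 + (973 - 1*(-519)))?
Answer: -3247795/492618 ≈ -6.5929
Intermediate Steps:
3132/((-21*37)) - 4873/(410 + (973 - 1*(-519))) = 3132/(-777) - 4873/(410 + (973 + 519)) = 3132*(-1/777) - 4873/(410 + 1492) = -1044/259 - 4873/1902 = -3247795/492618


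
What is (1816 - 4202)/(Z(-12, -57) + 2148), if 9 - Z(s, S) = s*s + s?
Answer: -2386/2025 ≈ -1.1783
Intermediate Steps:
Z(s, S) = 9 - s - s² (Z(s, S) = 9 - (s*s + s) = 9 - (s² + s) = 9 - (s + s²) = 9 + (-s - s²) = 9 - s - s²)
(1816 - 4202)/(Z(-12, -57) + 2148) = (1816 - 4202)/((9 - 1*(-12) - 1*(-12)²) + 2148) = -2386/((9 + 12 - 1*144) + 2148) = -2386/((9 + 12 - 144) + 2148) = -2386/(-123 + 2148) = -2386/2025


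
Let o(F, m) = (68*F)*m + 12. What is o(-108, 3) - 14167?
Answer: -36187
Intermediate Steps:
o(F, m) = 12 + 68*F*m (o(F, m) = 68*F*m + 12 = 12 + 68*F*m)
o(-108, 3) - 14167 = (12 + 68*(-108)*3) - 14167 = (12 - 22032) - 14167 = -22020 - 14167 = -36187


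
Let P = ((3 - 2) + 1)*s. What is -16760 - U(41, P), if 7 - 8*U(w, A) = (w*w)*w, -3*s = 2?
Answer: -32583/4 ≈ -8145.8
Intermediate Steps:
s = -⅔ (s = -⅓*2 = -⅔ ≈ -0.66667)
P = -4/3 (P = ((3 - 2) + 1)*(-⅔) = (1 + 1)*(-⅔) = 2*(-⅔) = -4/3 ≈ -1.3333)
U(w, A) = 7/8 - w³/8 (U(w, A) = 7/8 - w*w*w/8 = 7/8 - w²*w/8 = 7/8 - w³/8)
-16760 - U(41, P) = -16760 - (7/8 - ⅛*41³) = -16760 - (7/8 - ⅛*68921) = -16760 - (7/8 - 68921/8) = -16760 - 1*(-34457/4) = -16760 + 34457/4 = -32583/4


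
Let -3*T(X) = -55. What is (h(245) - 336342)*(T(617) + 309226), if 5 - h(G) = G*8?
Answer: -313849290701/3 ≈ -1.0462e+11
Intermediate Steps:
T(X) = 55/3 (T(X) = -1/3*(-55) = 55/3)
h(G) = 5 - 8*G (h(G) = 5 - G*8 = 5 - 8*G)
(h(245) - 336342)*(T(617) + 309226) = ((5 - 8*245) - 336342)*(55/3 + 309226) = ((5 - 1960) - 336342)*(927733/3) = (-1955 - 336342)*(927733/3) = -338297*927733/3 = -313849290701/3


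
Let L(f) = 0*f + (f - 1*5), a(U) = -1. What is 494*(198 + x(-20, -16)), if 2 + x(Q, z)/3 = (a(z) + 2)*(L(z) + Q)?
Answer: 34086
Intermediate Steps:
L(f) = -5 + f (L(f) = 0 + (f - 5) = 0 + (-5 + f) = -5 + f)
x(Q, z) = -21 + 3*Q + 3*z (x(Q, z) = -6 + 3*((-1 + 2)*((-5 + z) + Q)) = -6 + 3*(1*(-5 + Q + z)) = -6 + 3*(-5 + Q + z) = -6 + (-15 + 3*Q + 3*z) = -21 + 3*Q + 3*z)
494*(198 + x(-20, -16)) = 494*(198 + (-21 + 3*(-20) + 3*(-16))) = 494*(198 + (-21 - 60 - 48)) = 494*(198 - 129) = 494*69 = 34086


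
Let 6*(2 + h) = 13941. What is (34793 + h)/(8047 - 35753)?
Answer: -74229/55412 ≈ -1.3396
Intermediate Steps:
h = 4643/2 (h = -2 + (⅙)*13941 = -2 + 4647/2 = 4643/2 ≈ 2321.5)
(34793 + h)/(8047 - 35753) = (34793 + 4643/2)/(8047 - 35753) = (74229/2)/(-27706) = (74229/2)*(-1/27706) = -74229/55412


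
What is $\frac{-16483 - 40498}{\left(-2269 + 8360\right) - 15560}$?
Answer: $\frac{56981}{9469} \approx 6.0176$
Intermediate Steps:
$\frac{-16483 - 40498}{\left(-2269 + 8360\right) - 15560} = - \frac{56981}{6091 - 15560} = - \frac{56981}{-9469} = \left(-56981\right) \left(- \frac{1}{9469}\right) = \frac{56981}{9469}$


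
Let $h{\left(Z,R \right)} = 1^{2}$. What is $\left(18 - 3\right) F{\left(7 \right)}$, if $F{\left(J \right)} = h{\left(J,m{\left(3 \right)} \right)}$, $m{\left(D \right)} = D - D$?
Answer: $15$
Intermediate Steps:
$m{\left(D \right)} = 0$
$h{\left(Z,R \right)} = 1$
$F{\left(J \right)} = 1$
$\left(18 - 3\right) F{\left(7 \right)} = \left(18 - 3\right) 1 = 15 \cdot 1 = 15$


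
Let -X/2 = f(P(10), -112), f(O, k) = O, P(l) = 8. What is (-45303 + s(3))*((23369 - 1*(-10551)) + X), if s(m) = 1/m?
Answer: -4607824832/3 ≈ -1.5359e+9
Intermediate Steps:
X = -16 (X = -2*8 = -16)
(-45303 + s(3))*((23369 - 1*(-10551)) + X) = (-45303 + 1/3)*((23369 - 1*(-10551)) - 16) = (-45303 + ⅓)*((23369 + 10551) - 16) = -135908*(33920 - 16)/3 = -135908/3*33904 = -4607824832/3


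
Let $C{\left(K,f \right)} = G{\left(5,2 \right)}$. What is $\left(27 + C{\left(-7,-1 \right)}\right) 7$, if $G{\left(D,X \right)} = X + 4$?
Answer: $231$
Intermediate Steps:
$G{\left(D,X \right)} = 4 + X$
$C{\left(K,f \right)} = 6$ ($C{\left(K,f \right)} = 4 + 2 = 6$)
$\left(27 + C{\left(-7,-1 \right)}\right) 7 = \left(27 + 6\right) 7 = 33 \cdot 7 = 231$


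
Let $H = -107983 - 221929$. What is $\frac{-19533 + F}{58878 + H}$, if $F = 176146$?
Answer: $- \frac{156613}{271034} \approx -0.57784$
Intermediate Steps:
$H = -329912$
$\frac{-19533 + F}{58878 + H} = \frac{-19533 + 176146}{58878 - 329912} = \frac{156613}{-271034} = 156613 \left(- \frac{1}{271034}\right) = - \frac{156613}{271034}$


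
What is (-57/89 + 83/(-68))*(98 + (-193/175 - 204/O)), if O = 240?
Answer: -108177897/605200 ≈ -178.75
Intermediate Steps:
(-57/89 + 83/(-68))*(98 + (-193/175 - 204/O)) = (-57/89 + 83/(-68))*(98 + (-193/175 - 204/240)) = (-57*1/89 + 83*(-1/68))*(98 + (-193*1/175 - 204*1/240)) = (-57/89 - 83/68)*(98 + (-193/175 - 17/20)) = -11263*(98 - 1367/700)/6052 = -11263/6052*67233/700 = -108177897/605200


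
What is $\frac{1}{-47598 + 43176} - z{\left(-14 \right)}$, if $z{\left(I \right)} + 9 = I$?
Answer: $\frac{101705}{4422} \approx 23.0$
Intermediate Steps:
$z{\left(I \right)} = -9 + I$
$\frac{1}{-47598 + 43176} - z{\left(-14 \right)} = \frac{1}{-47598 + 43176} - \left(-9 - 14\right) = \frac{1}{-4422} - -23 = - \frac{1}{4422} + 23 = \frac{101705}{4422}$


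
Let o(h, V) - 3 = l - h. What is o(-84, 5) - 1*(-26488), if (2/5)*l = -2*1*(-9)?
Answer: 26620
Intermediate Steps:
l = 45 (l = 5*(-2*1*(-9))/2 = 5*(-2*(-9))/2 = (5/2)*18 = 45)
o(h, V) = 48 - h (o(h, V) = 3 + (45 - h) = 48 - h)
o(-84, 5) - 1*(-26488) = (48 - 1*(-84)) - 1*(-26488) = (48 + 84) + 26488 = 132 + 26488 = 26620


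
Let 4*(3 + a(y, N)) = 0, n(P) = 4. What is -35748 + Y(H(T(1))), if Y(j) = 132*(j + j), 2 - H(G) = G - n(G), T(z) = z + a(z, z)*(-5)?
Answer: -38388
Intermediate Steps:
a(y, N) = -3 (a(y, N) = -3 + (1/4)*0 = -3 + 0 = -3)
T(z) = 15 + z (T(z) = z - 3*(-5) = z + 15 = 15 + z)
H(G) = 6 - G (H(G) = 2 - (G - 1*4) = 2 - (G - 4) = 2 - (-4 + G) = 2 + (4 - G) = 6 - G)
Y(j) = 264*j (Y(j) = 132*(2*j) = 264*j)
-35748 + Y(H(T(1))) = -35748 + 264*(6 - (15 + 1)) = -35748 + 264*(6 - 1*16) = -35748 + 264*(6 - 16) = -35748 + 264*(-10) = -35748 - 2640 = -38388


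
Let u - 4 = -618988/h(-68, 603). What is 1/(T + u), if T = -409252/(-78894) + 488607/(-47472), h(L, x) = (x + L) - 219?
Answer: -49312536912/96649019370269 ≈ -0.00051022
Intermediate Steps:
h(L, x) = -219 + L + x (h(L, x) = (L + x) - 219 = -219 + L + x)
u = -154431/79 (u = 4 - 618988/(-219 - 68 + 603) = 4 - 618988/316 = 4 - 618988*1/316 = 4 - 154747/79 = -154431/79 ≈ -1954.8)
T = -3186691619/624209328 (T = -409252*(-1/78894) + 488607*(-1/47472) = 204626/39447 - 162869/15824 = -3186691619/624209328 ≈ -5.1052)
1/(T + u) = 1/(-3186691619/624209328 - 154431/79) = 1/(-96649019370269/49312536912) = -49312536912/96649019370269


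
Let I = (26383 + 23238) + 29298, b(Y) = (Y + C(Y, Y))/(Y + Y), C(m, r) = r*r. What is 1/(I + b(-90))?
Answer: 2/157749 ≈ 1.2678e-5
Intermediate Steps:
C(m, r) = r**2
b(Y) = (Y + Y**2)/(2*Y) (b(Y) = (Y + Y**2)/(Y + Y) = (Y + Y**2)/((2*Y)) = (Y + Y**2)*(1/(2*Y)) = (Y + Y**2)/(2*Y))
I = 78919 (I = 49621 + 29298 = 78919)
1/(I + b(-90)) = 1/(78919 + (1/2 + (1/2)*(-90))) = 1/(78919 + (1/2 - 45)) = 1/(78919 - 89/2) = 1/(157749/2) = 2/157749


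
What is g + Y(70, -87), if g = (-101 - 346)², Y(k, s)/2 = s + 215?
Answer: 200065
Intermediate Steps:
Y(k, s) = 430 + 2*s (Y(k, s) = 2*(s + 215) = 2*(215 + s) = 430 + 2*s)
g = 199809 (g = (-447)² = 199809)
g + Y(70, -87) = 199809 + (430 + 2*(-87)) = 199809 + (430 - 174) = 199809 + 256 = 200065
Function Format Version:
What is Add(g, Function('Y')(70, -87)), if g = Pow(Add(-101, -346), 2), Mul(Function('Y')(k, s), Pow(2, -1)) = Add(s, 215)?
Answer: 200065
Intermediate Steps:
Function('Y')(k, s) = Add(430, Mul(2, s)) (Function('Y')(k, s) = Mul(2, Add(s, 215)) = Mul(2, Add(215, s)) = Add(430, Mul(2, s)))
g = 199809 (g = Pow(-447, 2) = 199809)
Add(g, Function('Y')(70, -87)) = Add(199809, Add(430, Mul(2, -87))) = Add(199809, Add(430, -174)) = Add(199809, 256) = 200065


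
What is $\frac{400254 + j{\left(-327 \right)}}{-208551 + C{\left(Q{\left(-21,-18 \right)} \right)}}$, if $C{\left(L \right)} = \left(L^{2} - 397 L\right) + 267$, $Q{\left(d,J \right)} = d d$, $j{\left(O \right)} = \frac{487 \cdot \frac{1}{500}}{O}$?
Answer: $- \frac{65441528513}{30881880000} \approx -2.1191$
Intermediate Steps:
$j{\left(O \right)} = \frac{487}{500 O}$ ($j{\left(O \right)} = \frac{487 \cdot \frac{1}{500}}{O} = \frac{487}{500 O}$)
$Q{\left(d,J \right)} = d^{2}$
$C{\left(L \right)} = 267 + L^{2} - 397 L$
$\frac{400254 + j{\left(-327 \right)}}{-208551 + C{\left(Q{\left(-21,-18 \right)} \right)}} = \frac{400254 + \frac{487}{500 \left(-327\right)}}{-208551 + \left(267 + \left(\left(-21\right)^{2}\right)^{2} - 397 \left(-21\right)^{2}\right)} = \frac{400254 + \frac{487}{500} \left(- \frac{1}{327}\right)}{-208551 + \left(267 + 441^{2} - 175077\right)} = \frac{400254 - \frac{487}{163500}}{-208551 + \left(267 + 194481 - 175077\right)} = \frac{65441528513}{163500 \left(-208551 + 19671\right)} = \frac{65441528513}{163500 \left(-188880\right)} = \frac{65441528513}{163500} \left(- \frac{1}{188880}\right) = - \frac{65441528513}{30881880000}$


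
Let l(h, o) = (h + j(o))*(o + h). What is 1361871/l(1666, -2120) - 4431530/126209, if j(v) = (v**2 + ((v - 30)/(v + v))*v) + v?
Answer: -9039444731051059/257436503241706 ≈ -35.113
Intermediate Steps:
j(v) = -15 + v**2 + 3*v/2 (j(v) = (v**2 + ((-30 + v)/((2*v)))*v) + v = (v**2 + ((-30 + v)*(1/(2*v)))*v) + v = (v**2 + ((-30 + v)/(2*v))*v) + v = (v**2 + (-15 + v/2)) + v = (-15 + v**2 + v/2) + v = -15 + v**2 + 3*v/2)
l(h, o) = (h + o)*(-15 + h + o**2 + 3*o/2) (l(h, o) = (h + (-15 + o**2 + 3*o/2))*(o + h) = (-15 + h + o**2 + 3*o/2)*(h + o) = (h + o)*(-15 + h + o**2 + 3*o/2))
1361871/l(1666, -2120) - 4431530/126209 = 1361871/(1666**2 + (-2120)**3 - 15*1666 - 15*(-2120) + (3/2)*(-2120)**2 + 1666*(-2120)**2 + (5/2)*1666*(-2120)) - 4431530/126209 = 1361871/(2775556 - 9528128000 - 24990 + 31800 + (3/2)*4494400 + 1666*4494400 - 8829800) - 4431530*1/126209 = 1361871/(2775556 - 9528128000 - 24990 + 31800 + 6741600 + 7487670400 - 8829800) - 4431530/126209 = 1361871/(-2039763434) - 4431530/126209 = 1361871*(-1/2039763434) - 4431530/126209 = -1361871/2039763434 - 4431530/126209 = -9039444731051059/257436503241706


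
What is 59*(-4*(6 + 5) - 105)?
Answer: -8791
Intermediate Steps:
59*(-4*(6 + 5) - 105) = 59*(-4*11 - 105) = 59*(-44 - 105) = 59*(-149) = -8791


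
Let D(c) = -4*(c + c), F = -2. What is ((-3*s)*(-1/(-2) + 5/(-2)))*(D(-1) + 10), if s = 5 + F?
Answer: 324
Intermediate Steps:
s = 3 (s = 5 - 2 = 3)
D(c) = -8*c (D(c) = -4*2*c = -8*c)
((-3*s)*(-1/(-2) + 5/(-2)))*(D(-1) + 10) = ((-3*3)*(-1/(-2) + 5/(-2)))*(-8*(-1) + 10) = (-9*(-1*(-1/2) + 5*(-1/2)))*(8 + 10) = -9*(1/2 - 5/2)*18 = -9*(-2)*18 = 18*18 = 324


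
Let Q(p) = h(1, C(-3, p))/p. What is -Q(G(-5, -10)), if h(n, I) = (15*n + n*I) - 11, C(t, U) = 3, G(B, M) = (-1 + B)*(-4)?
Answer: -7/24 ≈ -0.29167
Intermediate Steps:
G(B, M) = 4 - 4*B
h(n, I) = -11 + 15*n + I*n (h(n, I) = (15*n + I*n) - 11 = -11 + 15*n + I*n)
Q(p) = 7/p (Q(p) = (-11 + 15*1 + 3*1)/p = (-11 + 15 + 3)/p = 7/p)
-Q(G(-5, -10)) = -7/(4 - 4*(-5)) = -7/(4 + 20) = -7/24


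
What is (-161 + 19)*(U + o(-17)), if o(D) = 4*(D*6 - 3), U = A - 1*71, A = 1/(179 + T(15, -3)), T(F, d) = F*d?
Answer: 4671303/67 ≈ 69721.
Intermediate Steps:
A = 1/134 (A = 1/(179 + 15*(-3)) = 1/(179 - 45) = 1/134 ≈ 0.0074627)
U = -9513/134 (U = 1/134 - 1*71 = 1/134 - 71 = -9513/134 ≈ -70.993)
o(D) = -12 + 24*D (o(D) = 4*(6*D - 3) = 4*(-3 + 6*D) = -12 + 24*D)
(-161 + 19)*(U + o(-17)) = (-161 + 19)*(-9513/134 + (-12 + 24*(-17))) = -142*(-9513/134 + (-12 - 408)) = -142*(-9513/134 - 420) = -142*(-65793/134) = 4671303/67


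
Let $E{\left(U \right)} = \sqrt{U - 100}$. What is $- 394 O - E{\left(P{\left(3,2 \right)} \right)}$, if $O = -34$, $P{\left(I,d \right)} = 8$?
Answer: $13396 - 2 i \sqrt{23} \approx 13396.0 - 9.5917 i$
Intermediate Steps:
$E{\left(U \right)} = \sqrt{-100 + U}$
$- 394 O - E{\left(P{\left(3,2 \right)} \right)} = \left(-394\right) \left(-34\right) - \sqrt{-100 + 8} = 13396 - \sqrt{-92} = 13396 - 2 i \sqrt{23}$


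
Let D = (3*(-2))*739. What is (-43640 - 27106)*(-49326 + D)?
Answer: 3803304960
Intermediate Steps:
D = -4434 (D = -6*739 = -4434)
(-43640 - 27106)*(-49326 + D) = (-43640 - 27106)*(-49326 - 4434) = -70746*(-53760) = 3803304960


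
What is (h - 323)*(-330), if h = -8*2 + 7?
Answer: 109560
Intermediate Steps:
h = -9 (h = -16 + 7 = -9)
(h - 323)*(-330) = (-9 - 323)*(-330) = -332*(-330) = 109560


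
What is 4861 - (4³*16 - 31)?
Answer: 3868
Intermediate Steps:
4861 - (4³*16 - 31) = 4861 - (64*16 - 31) = 4861 - (1024 - 31) = 4861 - 1*993 = 4861 - 993 = 3868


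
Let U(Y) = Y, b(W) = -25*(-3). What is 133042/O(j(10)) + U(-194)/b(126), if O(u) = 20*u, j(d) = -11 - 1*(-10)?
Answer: -998203/150 ≈ -6654.7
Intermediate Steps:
b(W) = 75
j(d) = -1 (j(d) = -11 + 10 = -1)
133042/O(j(10)) + U(-194)/b(126) = 133042/((20*(-1))) - 194/75 = 133042/(-20) - 194*1/75 = 133042*(-1/20) - 194/75 = -66521/10 - 194/75 = -998203/150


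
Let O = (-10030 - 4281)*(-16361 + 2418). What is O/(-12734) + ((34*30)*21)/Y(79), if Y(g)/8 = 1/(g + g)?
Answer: 5187516757/12734 ≈ 4.0738e+5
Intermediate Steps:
Y(g) = 4/g (Y(g) = 8/(g + g) = 8/((2*g)) = 8*(1/(2*g)) = 4/g)
O = 199538273 (O = -14311*(-13943) = 199538273)
O/(-12734) + ((34*30)*21)/Y(79) = 199538273/(-12734) + ((34*30)*21)/((4/79)) = 199538273*(-1/12734) + (1020*21)/((4*(1/79))) = -199538273/12734 + 21420/(4/79) = -199538273/12734 + 21420*(79/4) = -199538273/12734 + 423045 = 5187516757/12734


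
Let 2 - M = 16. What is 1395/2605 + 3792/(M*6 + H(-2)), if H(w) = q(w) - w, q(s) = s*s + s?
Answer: -122082/2605 ≈ -46.865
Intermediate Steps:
M = -14 (M = 2 - 1*16 = 2 - 16 = -14)
q(s) = s + s² (q(s) = s² + s = s + s²)
H(w) = -w + w*(1 + w) (H(w) = w*(1 + w) - w = -w + w*(1 + w))
1395/2605 + 3792/(M*6 + H(-2)) = 1395/2605 + 3792/(-14*6 + (-2)²) = 1395*(1/2605) + 3792/(-84 + 4) = 279/521 + 3792/(-80) = 279/521 + 3792*(-1/80) = 279/521 - 237/5 = -122082/2605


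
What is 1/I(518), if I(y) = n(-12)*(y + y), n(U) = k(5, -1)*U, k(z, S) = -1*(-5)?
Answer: -1/62160 ≈ -1.6088e-5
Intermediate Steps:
k(z, S) = 5
n(U) = 5*U
I(y) = -120*y (I(y) = (5*(-12))*(y + y) = -120*y)
1/I(518) = 1/(-120*518) = 1/(-62160) = -1/62160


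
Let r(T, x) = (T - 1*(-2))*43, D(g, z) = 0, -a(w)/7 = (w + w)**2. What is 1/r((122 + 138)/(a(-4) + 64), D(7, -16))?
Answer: 96/5461 ≈ 0.017579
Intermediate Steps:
a(w) = -28*w**2 (a(w) = -7*(w + w)**2 = -7*4*w**2 = -28*w**2)
r(T, x) = 86 + 43*T (r(T, x) = (T + 2)*43 = (2 + T)*43 = 86 + 43*T)
1/r((122 + 138)/(a(-4) + 64), D(7, -16)) = 1/(86 + 43*((122 + 138)/(-28*(-4)**2 + 64))) = 1/(86 + 43*(260/(-28*16 + 64))) = 1/(86 + 43*(260/(-448 + 64))) = 1/(86 + 43*(260/(-384))) = 1/(86 + 43*(260*(-1/384))) = 1/(86 + 43*(-65/96)) = 1/(86 - 2795/96) = 1/(5461/96) = 96/5461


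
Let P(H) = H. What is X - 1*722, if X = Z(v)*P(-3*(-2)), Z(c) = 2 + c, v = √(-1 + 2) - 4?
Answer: -728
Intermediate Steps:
v = -3 (v = √1 - 4 = 1 - 4 = -3)
X = -6 (X = (2 - 3)*(-3*(-2)) = -1*6 = -6)
X - 1*722 = -6 - 1*722 = -6 - 722 = -728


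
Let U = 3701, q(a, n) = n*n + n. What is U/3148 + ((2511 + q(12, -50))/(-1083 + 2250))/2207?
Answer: 9547798097/8107891212 ≈ 1.1776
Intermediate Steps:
q(a, n) = n + n**2 (q(a, n) = n**2 + n = n + n**2)
U/3148 + ((2511 + q(12, -50))/(-1083 + 2250))/2207 = 3701/3148 + ((2511 - 50*(1 - 50))/(-1083 + 2250))/2207 = 3701*(1/3148) + ((2511 - 50*(-49))/1167)*(1/2207) = 3701/3148 + ((2511 + 2450)*(1/1167))*(1/2207) = 3701/3148 + (4961*(1/1167))*(1/2207) = 3701/3148 + (4961/1167)*(1/2207) = 3701/3148 + 4961/2575569 = 9547798097/8107891212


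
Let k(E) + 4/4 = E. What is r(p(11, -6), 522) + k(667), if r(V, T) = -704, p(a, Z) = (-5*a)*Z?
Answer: -38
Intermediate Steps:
p(a, Z) = -5*Z*a
k(E) = -1 + E
r(p(11, -6), 522) + k(667) = -704 + (-1 + 667) = -704 + 666 = -38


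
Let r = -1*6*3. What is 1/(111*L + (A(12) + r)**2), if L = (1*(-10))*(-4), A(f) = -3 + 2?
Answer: 1/4801 ≈ 0.00020829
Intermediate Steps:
A(f) = -1
L = 40 (L = -10*(-4) = 40)
r = -18 (r = -6*3 = -18)
1/(111*L + (A(12) + r)**2) = 1/(111*40 + (-1 - 18)**2) = 1/(4440 + (-19)**2) = 1/(4440 + 361) = 1/4801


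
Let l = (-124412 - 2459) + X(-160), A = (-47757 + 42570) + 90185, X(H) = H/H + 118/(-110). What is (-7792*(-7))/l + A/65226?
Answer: 198717763631/227570546217 ≈ 0.87321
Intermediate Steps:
X(H) = -4/55 (X(H) = 1 + 118*(-1/110) = 1 - 59/55 = -4/55)
A = 84998 (A = -5187 + 90185 = 84998)
l = -6977909/55 (l = (-124412 - 2459) - 4/55 = -126871 - 4/55 = -6977909/55 ≈ -1.2687e+5)
(-7792*(-7))/l + A/65226 = (-7792*(-7))/(-6977909/55) + 84998/65226 = 54544*(-55/6977909) + 84998*(1/65226) = -2999920/6977909 + 42499/32613 = 198717763631/227570546217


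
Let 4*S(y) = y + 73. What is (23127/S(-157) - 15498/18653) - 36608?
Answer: -4923847631/130571 ≈ -37710.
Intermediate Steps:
S(y) = 73/4 + y/4 (S(y) = (y + 73)/4 = (73 + y)/4 = 73/4 + y/4)
(23127/S(-157) - 15498/18653) - 36608 = (23127/(73/4 + (¼)*(-157)) - 15498/18653) - 36608 = (23127/(73/4 - 157/4) - 15498*1/18653) - 36608 = (23127/(-21) - 15498/18653) - 36608 = (23127*(-1/21) - 15498/18653) - 36608 = (-7709/7 - 15498/18653) - 36608 = -143904463/130571 - 36608 = -4923847631/130571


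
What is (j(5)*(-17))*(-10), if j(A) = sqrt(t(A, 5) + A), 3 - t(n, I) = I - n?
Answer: 340*sqrt(2) ≈ 480.83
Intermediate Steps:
t(n, I) = 3 + n - I (t(n, I) = 3 - (I - n) = 3 + (n - I) = 3 + n - I)
j(A) = sqrt(-2 + 2*A) (j(A) = sqrt((3 + A - 1*5) + A) = sqrt((3 + A - 5) + A) = sqrt((-2 + A) + A) = sqrt(-2 + 2*A))
(j(5)*(-17))*(-10) = (sqrt(-2 + 2*5)*(-17))*(-10) = (sqrt(-2 + 10)*(-17))*(-10) = (sqrt(8)*(-17))*(-10) = ((2*sqrt(2))*(-17))*(-10) = -34*sqrt(2)*(-10) = 340*sqrt(2)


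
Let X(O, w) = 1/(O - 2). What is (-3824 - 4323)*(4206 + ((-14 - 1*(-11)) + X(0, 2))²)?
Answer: -137464331/4 ≈ -3.4366e+7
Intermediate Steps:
X(O, w) = 1/(-2 + O)
(-3824 - 4323)*(4206 + ((-14 - 1*(-11)) + X(0, 2))²) = (-3824 - 4323)*(4206 + ((-14 - 1*(-11)) + 1/(-2 + 0))²) = -8147*(4206 + ((-14 + 11) + 1/(-2))²) = -8147*(4206 + (-3 - ½)²) = -8147*(4206 + (-7/2)²) = -8147*(4206 + 49/4) = -8147*16873/4 = -137464331/4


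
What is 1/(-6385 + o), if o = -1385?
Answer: -1/7770 ≈ -0.00012870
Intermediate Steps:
1/(-6385 + o) = 1/(-6385 - 1385) = 1/(-7770) = -1/7770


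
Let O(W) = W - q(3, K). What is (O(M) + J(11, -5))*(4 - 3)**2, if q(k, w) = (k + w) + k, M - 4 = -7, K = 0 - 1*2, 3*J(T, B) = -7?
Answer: -28/3 ≈ -9.3333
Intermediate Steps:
J(T, B) = -7/3 (J(T, B) = (1/3)*(-7) = -7/3)
K = -2 (K = 0 - 2 = -2)
M = -3 (M = 4 - 7 = -3)
q(k, w) = w + 2*k
O(W) = -4 + W (O(W) = W - (-2 + 2*3) = W - (-2 + 6) = W - 1*4 = W - 4 = -4 + W)
(O(M) + J(11, -5))*(4 - 3)**2 = ((-4 - 3) - 7/3)*(4 - 3)**2 = (-7 - 7/3)*1**2 = -28/3*1 = -28/3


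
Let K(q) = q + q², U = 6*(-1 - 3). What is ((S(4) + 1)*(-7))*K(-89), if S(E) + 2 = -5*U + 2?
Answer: -6633704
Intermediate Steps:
U = -24 (U = 6*(-4) = -24)
S(E) = 120 (S(E) = -2 + (-5*(-24) + 2) = -2 + (120 + 2) = -2 + 122 = 120)
((S(4) + 1)*(-7))*K(-89) = ((120 + 1)*(-7))*(-89*(1 - 89)) = (121*(-7))*(-89*(-88)) = -847*7832 = -6633704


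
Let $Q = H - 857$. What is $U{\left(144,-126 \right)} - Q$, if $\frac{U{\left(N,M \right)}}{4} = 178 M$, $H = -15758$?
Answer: $-73097$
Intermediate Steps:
$U{\left(N,M \right)} = 712 M$ ($U{\left(N,M \right)} = 4 \cdot 178 M = 712 M$)
$Q = -16615$ ($Q = -15758 - 857 = -16615$)
$U{\left(144,-126 \right)} - Q = 712 \left(-126\right) - -16615 = -89712 + 16615 = -73097$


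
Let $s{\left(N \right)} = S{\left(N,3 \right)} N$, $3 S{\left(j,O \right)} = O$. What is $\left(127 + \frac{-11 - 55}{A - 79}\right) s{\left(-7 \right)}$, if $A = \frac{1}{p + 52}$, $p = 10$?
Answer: $- \frac{4382077}{4897} \approx -894.85$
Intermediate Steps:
$S{\left(j,O \right)} = \frac{O}{3}$
$s{\left(N \right)} = N$ ($s{\left(N \right)} = \frac{1}{3} \cdot 3 N = 1 N = N$)
$A = \frac{1}{62}$ ($A = \frac{1}{10 + 52} = \frac{1}{62} \approx 0.016129$)
$\left(127 + \frac{-11 - 55}{A - 79}\right) s{\left(-7 \right)} = \left(127 + \frac{-11 - 55}{\frac{1}{62} - 79}\right) \left(-7\right) = \left(127 + \frac{-11 - 55}{- \frac{4897}{62}}\right) \left(-7\right) = \left(127 + \left(-11 - 55\right) \left(- \frac{62}{4897}\right)\right) \left(-7\right) = \left(127 - - \frac{4092}{4897}\right) \left(-7\right) = \left(127 + \frac{4092}{4897}\right) \left(-7\right) = \frac{626011}{4897} \left(-7\right) = - \frac{4382077}{4897}$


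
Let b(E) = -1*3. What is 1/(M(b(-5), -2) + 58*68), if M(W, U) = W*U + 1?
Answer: 1/3951 ≈ 0.00025310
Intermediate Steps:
b(E) = -3
M(W, U) = 1 + U*W (M(W, U) = U*W + 1 = 1 + U*W)
1/(M(b(-5), -2) + 58*68) = 1/((1 - 2*(-3)) + 58*68) = 1/((1 + 6) + 3944) = 1/(7 + 3944) = 1/3951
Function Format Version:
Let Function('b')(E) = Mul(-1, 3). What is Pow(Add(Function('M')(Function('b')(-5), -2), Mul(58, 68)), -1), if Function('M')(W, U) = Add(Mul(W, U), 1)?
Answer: Rational(1, 3951) ≈ 0.00025310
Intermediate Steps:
Function('b')(E) = -3
Function('M')(W, U) = Add(1, Mul(U, W)) (Function('M')(W, U) = Add(Mul(U, W), 1) = Add(1, Mul(U, W)))
Pow(Add(Function('M')(Function('b')(-5), -2), Mul(58, 68)), -1) = Pow(Add(Add(1, Mul(-2, -3)), Mul(58, 68)), -1) = Pow(Add(Add(1, 6), 3944), -1) = Pow(Add(7, 3944), -1) = Pow(3951, -1) = Rational(1, 3951)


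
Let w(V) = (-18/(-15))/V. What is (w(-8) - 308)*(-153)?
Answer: 942939/20 ≈ 47147.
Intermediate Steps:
w(V) = 6/(5*V) (w(V) = (-18*(-1/15))/V = 6/(5*V))
(w(-8) - 308)*(-153) = ((6/5)/(-8) - 308)*(-153) = ((6/5)*(-⅛) - 308)*(-153) = (-3/20 - 308)*(-153) = -6163/20*(-153) = 942939/20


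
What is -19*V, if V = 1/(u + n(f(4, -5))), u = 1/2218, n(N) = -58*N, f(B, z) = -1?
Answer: -42142/128645 ≈ -0.32758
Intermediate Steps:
u = 1/2218 ≈ 0.00045086
V = 2218/128645 (V = 1/(1/2218 - 58*(-1)) = 1/(1/2218 + 58) = 1/(128645/2218) = 2218/128645 ≈ 0.017241)
-19*V = -19*2218/128645 = -42142/128645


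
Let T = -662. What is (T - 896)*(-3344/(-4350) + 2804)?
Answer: -9504379576/2175 ≈ -4.3698e+6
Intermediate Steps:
(T - 896)*(-3344/(-4350) + 2804) = (-662 - 896)*(-3344/(-4350) + 2804) = -1558*(-3344*(-1/4350) + 2804) = -1558*(1672/2175 + 2804) = -1558*6100372/2175 = -9504379576/2175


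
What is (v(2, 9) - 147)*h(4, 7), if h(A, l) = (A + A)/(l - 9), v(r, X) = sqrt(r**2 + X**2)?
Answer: 588 - 4*sqrt(85) ≈ 551.12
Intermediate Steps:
v(r, X) = sqrt(X**2 + r**2)
h(A, l) = 2*A/(-9 + l) (h(A, l) = (2*A)/(-9 + l) = 2*A/(-9 + l))
(v(2, 9) - 147)*h(4, 7) = (sqrt(9**2 + 2**2) - 147)*(2*4/(-9 + 7)) = (sqrt(81 + 4) - 147)*(2*4/(-2)) = (sqrt(85) - 147)*(2*4*(-1/2)) = (-147 + sqrt(85))*(-4) = 588 - 4*sqrt(85)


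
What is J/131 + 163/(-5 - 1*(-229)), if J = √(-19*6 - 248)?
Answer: 163/224 + I*√362/131 ≈ 0.72768 + 0.14524*I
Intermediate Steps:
J = I*√362 (J = √(-114 - 248) = √(-362) = I*√362 ≈ 19.026*I)
J/131 + 163/(-5 - 1*(-229)) = (I*√362)/131 + 163/(-5 - 1*(-229)) = (I*√362)*(1/131) + 163/(-5 + 229) = I*√362/131 + 163/224 = 163/224 + I*√362/131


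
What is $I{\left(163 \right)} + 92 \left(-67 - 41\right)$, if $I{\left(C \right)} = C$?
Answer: $-9773$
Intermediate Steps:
$I{\left(163 \right)} + 92 \left(-67 - 41\right) = 163 + 92 \left(-67 - 41\right) = 163 + 92 \left(-108\right) = 163 - 9936 = -9773$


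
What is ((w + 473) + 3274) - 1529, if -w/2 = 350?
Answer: 1518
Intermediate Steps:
w = -700 (w = -2*350 = -700)
((w + 473) + 3274) - 1529 = ((-700 + 473) + 3274) - 1529 = (-227 + 3274) - 1529 = 3047 - 1529 = 1518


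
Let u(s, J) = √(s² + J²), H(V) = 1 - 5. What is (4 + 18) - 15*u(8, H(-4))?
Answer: 22 - 60*√5 ≈ -112.16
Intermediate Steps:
H(V) = -4
u(s, J) = √(J² + s²)
(4 + 18) - 15*u(8, H(-4)) = (4 + 18) - 15*√((-4)² + 8²) = 22 - 15*√(16 + 64) = 22 - 60*√5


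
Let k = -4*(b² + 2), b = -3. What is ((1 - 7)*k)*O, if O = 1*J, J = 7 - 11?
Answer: -1056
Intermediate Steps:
J = -4
k = -44 (k = -4*((-3)² + 2) = -4*(9 + 2) = -4*11 = -44)
O = -4 (O = 1*(-4) = -4)
((1 - 7)*k)*O = ((1 - 7)*(-44))*(-4) = -6*(-44)*(-4) = 264*(-4) = -1056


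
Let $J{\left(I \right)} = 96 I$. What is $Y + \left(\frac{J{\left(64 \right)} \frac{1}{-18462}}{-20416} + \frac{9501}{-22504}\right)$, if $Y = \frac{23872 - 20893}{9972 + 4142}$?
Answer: $- \frac{1134763332391}{5375266710616} \approx -0.21111$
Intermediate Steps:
$Y = \frac{2979}{14114} \approx 0.21107$
$Y + \left(\frac{J{\left(64 \right)} \frac{1}{-18462}}{-20416} + \frac{9501}{-22504}\right) = \frac{2979}{14114} + \left(\frac{96 \cdot 64 \frac{1}{-18462}}{-20416} + \frac{9501}{-22504}\right) = \frac{2979}{14114} + \left(6144 \left(- \frac{1}{18462}\right) \left(- \frac{1}{20416}\right) + 9501 \left(- \frac{1}{22504}\right)\right) = \frac{2979}{14114} - \frac{321567931}{761692888} = - \frac{1134763332391}{5375266710616}$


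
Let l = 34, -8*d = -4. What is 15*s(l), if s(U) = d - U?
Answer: -1005/2 ≈ -502.50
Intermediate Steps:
d = ½ (d = -⅛*(-4) = ½ ≈ 0.50000)
s(U) = ½ - U
15*s(l) = 15*(½ - 1*34) = 15*(½ - 34) = 15*(-67/2) = -1005/2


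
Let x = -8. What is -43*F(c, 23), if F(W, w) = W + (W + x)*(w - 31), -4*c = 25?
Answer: -18533/4 ≈ -4633.3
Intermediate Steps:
c = -25/4 (c = -¼*25 = -25/4 ≈ -6.2500)
F(W, w) = W + (-31 + w)*(-8 + W) (F(W, w) = W + (W - 8)*(w - 31) = W + (-8 + W)*(-31 + w) = W + (-31 + w)*(-8 + W))
-43*F(c, 23) = -43*(248 - 30*(-25/4) - 8*23 - 25/4*23) = -43*(248 + 375/2 - 184 - 575/4) = -43*431/4 = -18533/4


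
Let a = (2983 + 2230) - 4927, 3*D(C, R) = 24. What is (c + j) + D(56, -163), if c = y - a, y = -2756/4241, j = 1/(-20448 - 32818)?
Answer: -62947312805/225901106 ≈ -278.65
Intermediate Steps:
D(C, R) = 8 (D(C, R) = (⅓)*24 = 8)
a = 286 (a = 5213 - 4927 = 286)
j = -1/53266 (j = 1/(-53266) = -1/53266 ≈ -1.8774e-5)
y = -2756/4241 (y = -2756*1/4241 = -2756/4241 ≈ -0.64985)
c = -1215682/4241 (c = -2756/4241 - 1*286 = -2756/4241 - 286 = -1215682/4241 ≈ -286.65)
(c + j) + D(56, -163) = (-1215682/4241 - 1/53266) + 8 = -64754521653/225901106 + 8 = -62947312805/225901106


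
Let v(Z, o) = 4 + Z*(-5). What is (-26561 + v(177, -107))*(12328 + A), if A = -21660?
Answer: 256088744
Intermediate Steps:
v(Z, o) = 4 - 5*Z
(-26561 + v(177, -107))*(12328 + A) = (-26561 + (4 - 5*177))*(12328 - 21660) = (-26561 + (4 - 885))*(-9332) = (-26561 - 881)*(-9332) = -27442*(-9332) = 256088744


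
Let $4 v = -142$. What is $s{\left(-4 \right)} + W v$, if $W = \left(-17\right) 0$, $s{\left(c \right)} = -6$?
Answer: $-6$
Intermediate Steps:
$W = 0$
$v = - \frac{71}{2}$ ($v = \frac{1}{4} \left(-142\right) = - \frac{71}{2} \approx -35.5$)
$s{\left(-4 \right)} + W v = -6 + 0 \left(- \frac{71}{2}\right) = -6 + 0 = -6$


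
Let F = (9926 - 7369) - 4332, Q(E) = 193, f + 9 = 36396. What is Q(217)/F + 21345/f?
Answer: 10288228/21528975 ≈ 0.47788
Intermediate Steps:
f = 36387 (f = -9 + 36396 = 36387)
F = -1775 (F = 2557 - 4332 = -1775)
Q(217)/F + 21345/f = 193/(-1775) + 21345/36387 = 193*(-1/1775) + 21345*(1/36387) = -193/1775 + 7115/12129 = 10288228/21528975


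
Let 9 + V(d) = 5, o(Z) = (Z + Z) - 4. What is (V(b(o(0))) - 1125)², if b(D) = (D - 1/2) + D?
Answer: 1274641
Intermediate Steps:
o(Z) = -4 + 2*Z (o(Z) = 2*Z - 4 = -4 + 2*Z)
b(D) = -½ + 2*D (b(D) = (D - 1*½) + D = (D - ½) + D = (-½ + D) + D = -½ + 2*D)
V(d) = -4 (V(d) = -9 + 5 = -4)
(V(b(o(0))) - 1125)² = (-4 - 1125)² = (-1129)² = 1274641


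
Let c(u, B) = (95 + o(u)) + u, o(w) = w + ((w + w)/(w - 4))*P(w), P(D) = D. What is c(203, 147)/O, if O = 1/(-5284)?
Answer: -962306228/199 ≈ -4.8357e+6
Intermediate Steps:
o(w) = w + 2*w²/(-4 + w) (o(w) = w + ((w + w)/(w - 4))*w = w + ((2*w)/(-4 + w))*w = w + (2*w/(-4 + w))*w = w + 2*w²/(-4 + w))
O = -1/5284 ≈ -0.00018925
c(u, B) = 95 + u + u*(-4 + 3*u)/(-4 + u) (c(u, B) = (95 + u*(-4 + 3*u)/(-4 + u)) + u = 95 + u + u*(-4 + 3*u)/(-4 + u))
c(203, 147)/O = ((-380 + 4*203² + 87*203)/(-4 + 203))/(-1/5284) = ((-380 + 4*41209 + 17661)/199)*(-5284) = ((-380 + 164836 + 17661)/199)*(-5284) = ((1/199)*182117)*(-5284) = (182117/199)*(-5284) = -962306228/199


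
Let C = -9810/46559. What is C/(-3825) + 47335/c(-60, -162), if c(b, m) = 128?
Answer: 187329000429/506561920 ≈ 369.80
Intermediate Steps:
C = -9810/46559 (C = -9810*1/46559 = -9810/46559 ≈ -0.21070)
C/(-3825) + 47335/c(-60, -162) = -9810/46559/(-3825) + 47335/128 = -9810/46559*(-1/3825) + 47335*(1/128) = 218/3957515 + 47335/128 = 187329000429/506561920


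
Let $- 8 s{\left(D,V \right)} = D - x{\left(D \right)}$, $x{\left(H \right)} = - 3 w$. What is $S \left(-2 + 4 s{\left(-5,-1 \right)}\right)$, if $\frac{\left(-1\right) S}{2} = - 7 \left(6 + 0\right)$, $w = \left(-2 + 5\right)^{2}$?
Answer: $-1092$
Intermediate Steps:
$w = 9$ ($w = 3^{2} = 9$)
$x{\left(H \right)} = -27$ ($x{\left(H \right)} = \left(-3\right) 9 = -27$)
$s{\left(D,V \right)} = - \frac{27}{8} - \frac{D}{8}$ ($s{\left(D,V \right)} = - \frac{D - -27}{8} = - \frac{D + 27}{8} = - \frac{27 + D}{8} = - \frac{27}{8} - \frac{D}{8}$)
$S = 84$ ($S = - 2 \left(- 7 \left(6 + 0\right)\right) = - 2 \left(\left(-7\right) 6\right) = \left(-2\right) \left(-42\right) = 84$)
$S \left(-2 + 4 s{\left(-5,-1 \right)}\right) = 84 \left(-2 + 4 \left(- \frac{27}{8} - - \frac{5}{8}\right)\right) = 84 \left(-2 + 4 \left(- \frac{27}{8} + \frac{5}{8}\right)\right) = 84 \left(-2 + 4 \left(- \frac{11}{4}\right)\right) = 84 \left(-2 - 11\right) = 84 \left(-13\right) = -1092$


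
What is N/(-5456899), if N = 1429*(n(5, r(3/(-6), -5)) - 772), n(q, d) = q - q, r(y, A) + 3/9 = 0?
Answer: 1103188/5456899 ≈ 0.20216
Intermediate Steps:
r(y, A) = -⅓ (r(y, A) = -⅓ + 0 = -⅓)
n(q, d) = 0
N = -1103188 (N = 1429*(0 - 772) = 1429*(-772) = -1103188)
N/(-5456899) = -1103188/(-5456899) = -1103188*(-1/5456899) = 1103188/5456899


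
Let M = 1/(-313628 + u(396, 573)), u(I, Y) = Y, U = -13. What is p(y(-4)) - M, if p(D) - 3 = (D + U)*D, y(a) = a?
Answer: 22226906/313055 ≈ 71.000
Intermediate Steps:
p(D) = 3 + D*(-13 + D) (p(D) = 3 + (D - 13)*D = 3 + (-13 + D)*D = 3 + D*(-13 + D))
M = -1/313055 (M = 1/(-313628 + 573) = 1/(-313055) = -1/313055 ≈ -3.1943e-6)
p(y(-4)) - M = (3 + (-4)² - 13*(-4)) - 1*(-1/313055) = (3 + 16 + 52) + 1/313055 = 71 + 1/313055 = 22226906/313055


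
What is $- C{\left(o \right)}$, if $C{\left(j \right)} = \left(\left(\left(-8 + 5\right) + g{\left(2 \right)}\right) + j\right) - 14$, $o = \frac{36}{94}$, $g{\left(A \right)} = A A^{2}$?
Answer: $\frac{405}{47} \approx 8.617$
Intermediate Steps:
$g{\left(A \right)} = A^{3}$
$o = \frac{18}{47}$ ($o = 36 \cdot \frac{1}{94} = \frac{18}{47} \approx 0.38298$)
$C{\left(j \right)} = -9 + j$ ($C{\left(j \right)} = \left(\left(\left(-8 + 5\right) + 2^{3}\right) + j\right) - 14 = \left(\left(-3 + 8\right) + j\right) - 14 = \left(5 + j\right) - 14 = -9 + j$)
$- C{\left(o \right)} = - (-9 + \frac{18}{47}) = \left(-1\right) \left(- \frac{405}{47}\right) = \frac{405}{47}$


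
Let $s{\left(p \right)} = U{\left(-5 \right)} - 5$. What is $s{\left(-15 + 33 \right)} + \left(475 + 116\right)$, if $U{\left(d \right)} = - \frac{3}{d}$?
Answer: $\frac{2933}{5} \approx 586.6$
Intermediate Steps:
$s{\left(p \right)} = - \frac{22}{5}$ ($s{\left(p \right)} = - \frac{3}{-5} - 5 = \left(-3\right) \left(- \frac{1}{5}\right) - 5 = \frac{3}{5} - 5 = - \frac{22}{5}$)
$s{\left(-15 + 33 \right)} + \left(475 + 116\right) = - \frac{22}{5} + \left(475 + 116\right) = - \frac{22}{5} + 591 = \frac{2933}{5}$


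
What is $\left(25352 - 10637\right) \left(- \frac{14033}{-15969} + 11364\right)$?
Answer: $\frac{890187598845}{5323} \approx 1.6723 \cdot 10^{8}$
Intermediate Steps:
$\left(25352 - 10637\right) \left(- \frac{14033}{-15969} + 11364\right) = 14715 \left(\left(-14033\right) \left(- \frac{1}{15969}\right) + 11364\right) = 14715 \left(\frac{14033}{15969} + 11364\right) = 14715 \cdot \frac{181485749}{15969} = \frac{890187598845}{5323}$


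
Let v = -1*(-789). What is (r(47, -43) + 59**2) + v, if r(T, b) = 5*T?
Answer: 4505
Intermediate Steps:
v = 789
(r(47, -43) + 59**2) + v = (5*47 + 59**2) + 789 = (235 + 3481) + 789 = 3716 + 789 = 4505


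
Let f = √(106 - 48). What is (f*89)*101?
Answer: 8989*√58 ≈ 68458.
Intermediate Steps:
f = √58 ≈ 7.6158
(f*89)*101 = (√58*89)*101 = (89*√58)*101 = 8989*√58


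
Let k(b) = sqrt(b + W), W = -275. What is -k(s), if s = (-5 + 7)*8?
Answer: -I*sqrt(259) ≈ -16.093*I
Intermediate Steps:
s = 16 (s = 2*8 = 16)
k(b) = sqrt(-275 + b) (k(b) = sqrt(b - 275) = sqrt(-275 + b))
-k(s) = -sqrt(-275 + 16) = -sqrt(-259) = -I*sqrt(259)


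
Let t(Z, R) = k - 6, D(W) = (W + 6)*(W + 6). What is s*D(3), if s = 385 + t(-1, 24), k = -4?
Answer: 30375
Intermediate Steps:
D(W) = (6 + W)² (D(W) = (6 + W)*(6 + W) = (6 + W)²)
t(Z, R) = -10 (t(Z, R) = -4 - 6 = -10)
s = 375 (s = 385 - 10 = 375)
s*D(3) = 375*(6 + 3)² = 375*9² = 375*81 = 30375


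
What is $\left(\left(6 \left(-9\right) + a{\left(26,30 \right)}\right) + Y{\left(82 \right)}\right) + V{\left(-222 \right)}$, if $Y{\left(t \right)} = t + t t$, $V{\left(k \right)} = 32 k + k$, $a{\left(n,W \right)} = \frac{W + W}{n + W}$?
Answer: $- \frac{8021}{14} \approx -572.93$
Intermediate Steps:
$a{\left(n,W \right)} = \frac{2 W}{W + n}$
$V{\left(k \right)} = 33 k$
$Y{\left(t \right)} = t + t^{2}$
$\left(\left(6 \left(-9\right) + a{\left(26,30 \right)}\right) + Y{\left(82 \right)}\right) + V{\left(-222 \right)} = \left(\left(6 \left(-9\right) + 2 \cdot 30 \frac{1}{30 + 26}\right) + 82 \left(1 + 82\right)\right) + 33 \left(-222\right) = \left(\left(-54 + 2 \cdot 30 \cdot \frac{1}{56}\right) + 82 \cdot 83\right) - 7326 = \left(\left(-54 + 2 \cdot 30 \cdot \frac{1}{56}\right) + 6806\right) - 7326 = \left(\left(-54 + \frac{15}{14}\right) + 6806\right) - 7326 = \left(- \frac{741}{14} + 6806\right) - 7326 = \frac{94543}{14} - 7326 = - \frac{8021}{14}$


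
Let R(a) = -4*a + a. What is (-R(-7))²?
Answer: 441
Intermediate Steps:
R(a) = -3*a
(-R(-7))² = (-(-3)*(-7))² = (-1*21)² = (-21)² = 441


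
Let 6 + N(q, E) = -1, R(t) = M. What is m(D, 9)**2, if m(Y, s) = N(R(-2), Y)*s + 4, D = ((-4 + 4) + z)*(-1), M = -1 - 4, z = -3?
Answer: 3481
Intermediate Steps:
M = -5
R(t) = -5
D = 3 (D = ((-4 + 4) - 3)*(-1) = (0 - 3)*(-1) = -3*(-1) = 3)
N(q, E) = -7 (N(q, E) = -6 - 1 = -7)
m(Y, s) = 4 - 7*s (m(Y, s) = -7*s + 4 = 4 - 7*s)
m(D, 9)**2 = (4 - 7*9)**2 = (4 - 63)**2 = (-59)**2 = 3481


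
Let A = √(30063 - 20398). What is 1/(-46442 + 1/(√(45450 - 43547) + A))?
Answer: (-√1903 - √9665)/(-1 + 46442*√1903 + 46442*√9665) ≈ -2.1532e-5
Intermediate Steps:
A = √9665 ≈ 98.311
1/(-46442 + 1/(√(45450 - 43547) + A)) = 1/(-46442 + 1/(√(45450 - 43547) + √9665)) = 1/(-46442 + 1/(√1903 + √9665))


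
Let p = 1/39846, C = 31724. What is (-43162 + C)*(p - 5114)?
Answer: 1165374601517/19923 ≈ 5.8494e+7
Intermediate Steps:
p = 1/39846 ≈ 2.5097e-5
(-43162 + C)*(p - 5114) = (-43162 + 31724)*(1/39846 - 5114) = -11438*(-203772443/39846) = 1165374601517/19923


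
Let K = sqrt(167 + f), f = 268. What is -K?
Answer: -sqrt(435) ≈ -20.857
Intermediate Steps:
K = sqrt(435) (K = sqrt(167 + 268) = sqrt(435) ≈ 20.857)
-K = -sqrt(435)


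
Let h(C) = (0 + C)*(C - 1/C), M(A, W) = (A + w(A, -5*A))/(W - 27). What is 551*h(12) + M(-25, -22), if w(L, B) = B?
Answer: 3860757/49 ≈ 78791.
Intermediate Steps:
M(A, W) = -4*A/(-27 + W) (M(A, W) = (A - 5*A)/(W - 27) = (-4*A)/(-27 + W) = -4*A/(-27 + W))
h(C) = C*(C - 1/C)
551*h(12) + M(-25, -22) = 551*(-1 + 12²) - 4*(-25)/(-27 - 22) = 551*(-1 + 144) - 4*(-25)/(-49) = 551*143 - 4*(-25)*(-1/49) = 78793 - 100/49 = 3860757/49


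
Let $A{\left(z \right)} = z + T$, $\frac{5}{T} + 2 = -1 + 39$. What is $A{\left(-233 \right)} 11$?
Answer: $- \frac{92213}{36} \approx -2561.5$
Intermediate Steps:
$T = \frac{5}{36}$ ($T = \frac{5}{-2 + \left(-1 + 39\right)} = \frac{5}{-2 + 38} = \frac{5}{36} \approx 0.13889$)
$A{\left(z \right)} = \frac{5}{36} + z$ ($A{\left(z \right)} = z + \frac{5}{36} = \frac{5}{36} + z$)
$A{\left(-233 \right)} 11 = \left(\frac{5}{36} - 233\right) 11 = \left(- \frac{8383}{36}\right) 11 = - \frac{92213}{36}$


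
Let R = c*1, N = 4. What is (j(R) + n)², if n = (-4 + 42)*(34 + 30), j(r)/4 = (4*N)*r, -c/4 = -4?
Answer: 11943936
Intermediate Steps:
c = 16 (c = -4*(-4) = 16)
R = 16 (R = 16*1 = 16)
j(r) = 64*r (j(r) = 4*((4*4)*r) = 4*(16*r) = 64*r)
n = 2432 (n = 38*64 = 2432)
(j(R) + n)² = (64*16 + 2432)² = (1024 + 2432)² = 3456² = 11943936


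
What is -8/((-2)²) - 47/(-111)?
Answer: -175/111 ≈ -1.5766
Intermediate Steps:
-8/((-2)²) - 47/(-111) = -8/4 - 47*(-1/111) = -8*¼ + 47/111 = -2 + 47/111 = -175/111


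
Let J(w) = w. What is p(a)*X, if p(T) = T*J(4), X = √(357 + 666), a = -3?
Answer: -12*√1023 ≈ -383.81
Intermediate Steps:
X = √1023 ≈ 31.984
p(T) = 4*T (p(T) = T*4 = 4*T)
p(a)*X = (4*(-3))*√1023 = -12*√1023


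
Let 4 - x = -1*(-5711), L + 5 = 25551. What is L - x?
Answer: 31253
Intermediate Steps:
L = 25546 (L = -5 + 25551 = 25546)
x = -5707 (x = 4 - (-1)*(-5711) = 4 - 1*5711 = 4 - 5711 = -5707)
L - x = 25546 - 1*(-5707) = 25546 + 5707 = 31253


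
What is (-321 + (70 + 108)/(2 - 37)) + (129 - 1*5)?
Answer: -7073/35 ≈ -202.09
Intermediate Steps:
(-321 + (70 + 108)/(2 - 37)) + (129 - 1*5) = (-321 + 178/(-35)) + (129 - 5) = (-321 + 178*(-1/35)) + 124 = (-321 - 178/35) + 124 = -11413/35 + 124 = -7073/35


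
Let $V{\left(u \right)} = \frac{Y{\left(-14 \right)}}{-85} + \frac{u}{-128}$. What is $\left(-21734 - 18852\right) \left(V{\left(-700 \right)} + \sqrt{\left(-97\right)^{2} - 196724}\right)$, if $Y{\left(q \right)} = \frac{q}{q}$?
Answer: $- \frac{301208999}{1360} - 40586 i \sqrt{187315} \approx -2.2148 \cdot 10^{5} - 1.7566 \cdot 10^{7} i$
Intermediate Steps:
$Y{\left(q \right)} = 1$
$V{\left(u \right)} = - \frac{1}{85} - \frac{u}{128}$ ($V{\left(u \right)} = 1 \frac{1}{-85} + \frac{u}{-128} = 1 \left(- \frac{1}{85}\right) + u \left(- \frac{1}{128}\right) = - \frac{1}{85} - \frac{u}{128}$)
$\left(-21734 - 18852\right) \left(V{\left(-700 \right)} + \sqrt{\left(-97\right)^{2} - 196724}\right) = \left(-21734 - 18852\right) \left(\left(- \frac{1}{85} - - \frac{175}{32}\right) + \sqrt{\left(-97\right)^{2} - 196724}\right) = - 40586 \left(\left(- \frac{1}{85} + \frac{175}{32}\right) + \sqrt{9409 - 196724}\right) = - 40586 \left(\frac{14843}{2720} + \sqrt{-187315}\right) = - 40586 \left(\frac{14843}{2720} + i \sqrt{187315}\right) = - \frac{301208999}{1360} - 40586 i \sqrt{187315}$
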